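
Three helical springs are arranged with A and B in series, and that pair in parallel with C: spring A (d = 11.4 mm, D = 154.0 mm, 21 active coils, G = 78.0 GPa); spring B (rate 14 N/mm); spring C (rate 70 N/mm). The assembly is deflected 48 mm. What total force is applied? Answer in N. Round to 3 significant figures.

3450 N

k_A = Gd⁴/(8D³N_a) = (78.0×10³)(11.4⁴)/(8·154.0³·21) = 2.1471 N/mm
Springs A,B series: k_AB = 1/(1/2.1471+1/14) = 1.8616 N/mm; parallel with C: k_eq = 1.8616+70 = 71.862 N/mm
F = k_eq·δ = 71.862·48 = 3449.4 N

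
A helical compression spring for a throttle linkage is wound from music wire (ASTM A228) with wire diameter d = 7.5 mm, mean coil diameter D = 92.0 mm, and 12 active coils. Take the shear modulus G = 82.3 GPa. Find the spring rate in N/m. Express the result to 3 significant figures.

3480 N/m

k = Gd⁴/(8D³N_a) = (82.3×10³ × 7.5⁴) / (8 × 92.0³ × 12)
  = 2.60402e+08 / 7.4754e+07 = 3.4835 N/mm = 3483.5 N/m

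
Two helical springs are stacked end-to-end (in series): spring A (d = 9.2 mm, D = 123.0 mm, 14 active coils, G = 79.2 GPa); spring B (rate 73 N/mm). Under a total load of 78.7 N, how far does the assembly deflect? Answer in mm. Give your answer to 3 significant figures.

k_A = Gd⁴/(8D³N_a) = (79.2×10³)(9.2⁴)/(8·123.0³·14) = 2.7223 N/mm
Series: 1/k_eq = 1/2.7223 + 1/73 = 0.38103; k_eq = 2.6245 N/mm
δ = F/k_eq = 78.7/2.6245 = 29.987 mm

30.0 mm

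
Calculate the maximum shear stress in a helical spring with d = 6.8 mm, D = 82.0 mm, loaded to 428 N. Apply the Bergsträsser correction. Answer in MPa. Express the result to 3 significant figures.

Spring index C = D/d = 82.0/6.8 = 12.0588
K_B = (4C+2)/(4C−3) = 50.235/45.235 = 1.1105
τ₀ = 8FD/(πd³) = 8·428·82.0/(π·6.8³) = 280768/987.82 = 284.23 MPa
τ_max = K·τ₀ = 1.1105 × 284.23 = 315.65 MPa

316 MPa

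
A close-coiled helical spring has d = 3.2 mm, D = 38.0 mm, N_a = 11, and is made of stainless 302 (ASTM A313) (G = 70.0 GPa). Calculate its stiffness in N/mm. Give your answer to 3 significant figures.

k = Gd⁴/(8D³N_a) = (70.0×10³ × 3.2⁴) / (8 × 38.0³ × 11)
  = 7.34003e+06 / 4.82874e+06 = 1.5201 N/mm

1.52 N/mm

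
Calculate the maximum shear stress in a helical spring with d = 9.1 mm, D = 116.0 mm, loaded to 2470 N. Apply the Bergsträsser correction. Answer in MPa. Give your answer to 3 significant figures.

Spring index C = D/d = 116.0/9.1 = 12.7473
K_B = (4C+2)/(4C−3) = 52.989/47.989 = 1.1042
τ₀ = 8FD/(πd³) = 8·2470·116.0/(π·9.1³) = 2.29216e+06/2367.4 = 968.21 MPa
τ_max = K·τ₀ = 1.1042 × 968.21 = 1069.1 MPa

1070 MPa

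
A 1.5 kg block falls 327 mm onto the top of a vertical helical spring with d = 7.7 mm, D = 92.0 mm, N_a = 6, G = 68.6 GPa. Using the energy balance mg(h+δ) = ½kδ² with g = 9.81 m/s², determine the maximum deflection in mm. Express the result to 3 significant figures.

k = Gd⁴/(8D³N_a) = (68.6×10³)(7.7⁴)/(8·92.0³·6) = 6.4518 N/mm
W = mg = 1.5 × 9.81 = 14.715 N
½kδ² − Wδ − Wh = 0 → δ = (W + √(W² + 2kWh))/k
δ = (14.715 + √(216.53 + 62089.8))/6.4518 = (14.715 + 249.61)/6.4518 = 40.969 mm

41.0 mm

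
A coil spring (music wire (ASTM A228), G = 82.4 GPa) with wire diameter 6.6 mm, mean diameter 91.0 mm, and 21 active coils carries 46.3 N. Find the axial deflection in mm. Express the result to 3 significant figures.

k = Gd⁴/(8D³N_a) = (82.4×10³)(6.6⁴)/(8·91.0³·21) = 1.235 N/mm
δ = F/k = 46.3 / 1.235 = 37.49 mm

37.5 mm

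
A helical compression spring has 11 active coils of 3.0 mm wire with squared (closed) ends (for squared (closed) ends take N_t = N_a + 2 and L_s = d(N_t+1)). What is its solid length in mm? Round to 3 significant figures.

squared (closed) ends: N_t = N_a + 2 = 11 + 2 = 13
L_s = d·(N_t+1) = 3.0 × 14 = 42 mm

42.0 mm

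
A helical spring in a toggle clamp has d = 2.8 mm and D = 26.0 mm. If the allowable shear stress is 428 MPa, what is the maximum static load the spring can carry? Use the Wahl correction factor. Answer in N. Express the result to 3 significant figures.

123 N

C = D/d = 26.0/2.8 = 9.2857
K_W = (4C−1)/(4C−4) + 0.615/C = 36.143/33.143 + 0.0662 = 1.1567
τ_max = K·8FD/(πd³) → F_max = τ_allow·πd³/(8DK)
F_max = 428·π·2.8³/(8·26.0·1.1567) = 29517/240.6 = 122.68 N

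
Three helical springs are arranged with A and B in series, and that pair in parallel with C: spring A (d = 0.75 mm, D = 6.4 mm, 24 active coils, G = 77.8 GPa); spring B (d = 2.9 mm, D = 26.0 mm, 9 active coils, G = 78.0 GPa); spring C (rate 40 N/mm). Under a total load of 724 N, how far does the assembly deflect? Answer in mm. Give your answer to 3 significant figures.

k_A = Gd⁴/(8D³N_a) = (77.8×10³)(0.75⁴)/(8·6.4³·24) = 0.48908 N/mm
k_B = Gd⁴/(8D³N_a) = (78.0×10³)(2.9⁴)/(8·26.0³·9) = 4.3595 N/mm
Springs A,B series: k_AB = 1/(1/0.48908+1/4.3595) = 0.43975 N/mm; parallel with C: k_eq = 0.43975+40 = 40.44 N/mm
δ = F/k_eq = 724/40.44 = 17.903 mm

17.9 mm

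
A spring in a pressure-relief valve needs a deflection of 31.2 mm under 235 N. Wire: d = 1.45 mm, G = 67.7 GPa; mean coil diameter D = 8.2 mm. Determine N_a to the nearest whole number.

9

Required rate k = F/δ = 235/31.2 = 7.5321 N/mm
N_a = Gd⁴/(8D³k) = (67.7×10³ × 1.45⁴)/(8 × 8.2³ × 7.5321)
    = 299268 / 33223.5 = 9.008 → 9 coils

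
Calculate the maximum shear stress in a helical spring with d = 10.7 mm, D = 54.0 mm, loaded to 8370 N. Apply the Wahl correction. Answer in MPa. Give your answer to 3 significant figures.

1230 MPa

Spring index C = D/d = 54.0/10.7 = 5.0467
K_W = (4C−1)/(4C−4) + 0.615/C = 19.187/16.187 + 0.1219 = 1.3072
τ₀ = 8FD/(πd³) = 8·8370·54.0/(π·10.7³) = 3.61584e+06/3848.6 = 939.52 MPa
τ_max = K·τ₀ = 1.3072 × 939.52 = 1228.1 MPa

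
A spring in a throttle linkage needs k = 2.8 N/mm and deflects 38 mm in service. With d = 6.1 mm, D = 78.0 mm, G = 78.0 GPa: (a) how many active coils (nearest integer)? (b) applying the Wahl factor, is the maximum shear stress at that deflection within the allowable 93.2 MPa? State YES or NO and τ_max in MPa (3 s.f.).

(a) 10 coils; (b) NO, τ_max = 105 MPa

N_a = Gd⁴/(8D³k) = (78.0×10³)(6.1⁴)/(8·78.0³·2.8) = 10.16 → N_a = 10
Actual rate k = Gd⁴/(8D³·10) = 2.8447 N/mm
Working load F = kδ = 2.8447·38 = 108.1 N
C = 78.0/6.1 = 12.7869; K_W = (4C−1)/(4C−4)+0.615/C = 1.1117
τ_max = K_W·8FD/(πd³) = 1.1117·94.595 = 105.16 MPa
τ_max > 93.2 MPa → exceeds allowable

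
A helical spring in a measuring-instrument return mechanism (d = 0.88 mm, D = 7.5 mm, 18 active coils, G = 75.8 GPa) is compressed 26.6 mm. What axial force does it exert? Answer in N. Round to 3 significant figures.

k = Gd⁴/(8D³N_a) = (75.8×10³)(0.88⁴)/(8·7.5³·18) = 0.74826 N/mm
F = k·δ = 0.74826 × 26.6 = 19.904 N

19.9 N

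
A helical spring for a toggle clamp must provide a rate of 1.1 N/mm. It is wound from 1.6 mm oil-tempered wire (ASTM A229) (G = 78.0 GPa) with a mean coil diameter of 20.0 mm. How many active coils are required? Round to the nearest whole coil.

7

N_a = Gd⁴/(8D³k) = (78.0×10³ × 1.6⁴)/(8 × 20.0³ × 1.1)
    = 511181 / 70400 = 7.261 → 7 coils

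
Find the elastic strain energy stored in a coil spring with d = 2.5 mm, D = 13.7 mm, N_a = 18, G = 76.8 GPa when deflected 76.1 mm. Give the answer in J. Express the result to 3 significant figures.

k = Gd⁴/(8D³N_a) = (76.8×10³)(2.5⁴)/(8·13.7³·18) = 8.1021 N/mm
U = ½kδ² = 0.5 × 8.1021 × 76.1² = 23460 N·mm = 23.46 J

23.5 J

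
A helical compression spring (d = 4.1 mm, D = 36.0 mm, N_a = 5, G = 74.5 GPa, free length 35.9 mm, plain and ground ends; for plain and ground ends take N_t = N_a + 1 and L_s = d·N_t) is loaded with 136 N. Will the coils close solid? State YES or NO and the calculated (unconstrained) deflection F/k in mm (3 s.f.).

k = Gd⁴/(8D³N_a) = (74.5×10³)(4.1⁴)/(8·36.0³·5) = 11.28 N/mm
N_t = 6; L_s = 4.1·6 = 24.6 mm; δ_solid = L₀ − L_s = 35.9 − 24.6 = 11.3 mm
δ = F/k = 136/11.28 = 12.056 mm
δ ≥ δ_solid → spring goes solid

YES, δ = 12.1 mm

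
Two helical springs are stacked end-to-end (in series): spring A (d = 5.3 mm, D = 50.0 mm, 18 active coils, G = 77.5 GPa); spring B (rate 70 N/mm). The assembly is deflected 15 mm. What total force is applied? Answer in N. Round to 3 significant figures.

48.6 N

k_A = Gd⁴/(8D³N_a) = (77.5×10³)(5.3⁴)/(8·50.0³·18) = 3.3973 N/mm
Series: 1/k_eq = 1/3.3973 + 1/70 = 0.30864; k_eq = 3.24 N/mm
F = k_eq·δ = 3.24·15 = 48.601 N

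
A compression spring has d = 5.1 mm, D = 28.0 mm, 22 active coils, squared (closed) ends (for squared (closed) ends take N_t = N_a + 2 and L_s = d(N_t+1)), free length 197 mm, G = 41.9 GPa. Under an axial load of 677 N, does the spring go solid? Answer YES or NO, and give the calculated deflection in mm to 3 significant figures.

k = Gd⁴/(8D³N_a) = (41.9×10³)(5.1⁴)/(8·28.0³·22) = 7.3368 N/mm
N_t = 24; L_s = 5.1·25 = 127.5 mm; δ_solid = L₀ − L_s = 197 − 127.5 = 69.5 mm
δ = F/k = 677/7.3368 = 92.274 mm
δ ≥ δ_solid → spring goes solid

YES, δ = 92.3 mm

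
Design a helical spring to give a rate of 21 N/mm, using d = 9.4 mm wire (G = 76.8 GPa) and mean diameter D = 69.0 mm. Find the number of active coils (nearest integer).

N_a = Gd⁴/(8D³k) = (76.8×10³ × 9.4⁴)/(8 × 69.0³ × 21)
    = 5.99615e+08 / 5.51895e+07 = 10.86 → 11 coils

11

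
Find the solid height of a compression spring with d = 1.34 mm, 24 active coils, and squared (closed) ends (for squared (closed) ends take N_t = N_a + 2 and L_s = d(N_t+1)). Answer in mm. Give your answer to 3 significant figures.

squared (closed) ends: N_t = N_a + 2 = 24 + 2 = 26
L_s = d·(N_t+1) = 1.34 × 27 = 36.18 mm

36.2 mm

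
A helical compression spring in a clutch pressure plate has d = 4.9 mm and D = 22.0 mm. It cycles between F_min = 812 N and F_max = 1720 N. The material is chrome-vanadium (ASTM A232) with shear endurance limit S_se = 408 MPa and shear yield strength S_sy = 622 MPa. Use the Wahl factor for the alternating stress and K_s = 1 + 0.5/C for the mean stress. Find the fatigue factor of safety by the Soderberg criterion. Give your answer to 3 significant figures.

C = D/d = 22.0/4.9 = 4.4898; K_W = (4C−1)/(4C−4)+0.615/C = 1.3519; K_s = 1+0.5/C = 1.1114
F_a = (F_max−F_min)/2 = 454 N; F_m = (F_max+F_min)/2 = 1266 N
τ_a = K_W·8F_aD/(πd³) = 1.3519 × 216.19 = 292.26 MPa
τ_m = K_s·8F_mD/(πd³) = 1.1114 × 602.85 = 669.98 MPa
Soderberg: 1/n_f = τ_a/S_se + τ_m/S_sy = 292.26/408 + 669.98/622 = 0.71633 + 1.07714 = 1.7935
n_f = 1/1.7935 = 0.5576

0.558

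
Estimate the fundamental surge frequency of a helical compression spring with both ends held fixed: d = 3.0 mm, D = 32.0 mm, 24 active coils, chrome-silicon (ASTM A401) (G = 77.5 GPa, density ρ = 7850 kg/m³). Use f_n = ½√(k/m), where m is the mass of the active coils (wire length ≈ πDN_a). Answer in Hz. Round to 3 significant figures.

k = Gd⁴/(8D³N_a) = (77.5×10³)(3.0⁴)/(8·32.0³·24) = 0.99778 N/mm = 997.78 N/m
Wire length L = πDN_a = π·32.0·24 = 2412.7 mm
m = ρ·(πd²/4)·L = 7850 × 7.0686×10⁻⁶ m² × 2.4127 m = 0.13388 kg
f_n = ½√(k/m) = 0.5·√(997.78/0.13388) = 0.5·√(7452.9) = 43.165 Hz

43.2 Hz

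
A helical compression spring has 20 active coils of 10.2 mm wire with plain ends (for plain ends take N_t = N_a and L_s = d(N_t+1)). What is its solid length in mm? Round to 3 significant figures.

214 mm

plain ends: N_t = N_a = 20
L_s = d·(N_t+1) = 10.2 × 21 = 214.2 mm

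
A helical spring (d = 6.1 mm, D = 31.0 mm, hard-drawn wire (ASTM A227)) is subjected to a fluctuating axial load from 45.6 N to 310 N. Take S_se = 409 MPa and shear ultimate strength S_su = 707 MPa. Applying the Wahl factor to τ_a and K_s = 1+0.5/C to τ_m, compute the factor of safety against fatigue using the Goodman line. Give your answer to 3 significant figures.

4.12

C = D/d = 31.0/6.1 = 5.0820; K_W = (4C−1)/(4C−4)+0.615/C = 1.3048; K_s = 1+0.5/C = 1.0984
F_a = (F_max−F_min)/2 = 132.2 N; F_m = (F_max+F_min)/2 = 177.8 N
τ_a = K_W·8F_aD/(πd³) = 1.3048 × 45.977 = 59.989 MPa
τ_m = K_s·8F_mD/(πd³) = 1.0984 × 61.836 = 67.92 MPa
Goodman: 1/n_f = τ_a/S_se + τ_m/S_su = 59.989/409 + 67.92/707 = 0.14667 + 0.09607 = 0.24274
n_f = 1/0.24274 = 4.12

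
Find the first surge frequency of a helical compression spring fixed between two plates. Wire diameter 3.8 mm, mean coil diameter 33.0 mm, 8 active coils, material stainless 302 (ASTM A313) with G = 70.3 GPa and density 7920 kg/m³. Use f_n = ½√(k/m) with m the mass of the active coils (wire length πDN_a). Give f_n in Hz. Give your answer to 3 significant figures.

k = Gd⁴/(8D³N_a) = (70.3×10³)(3.8⁴)/(8·33.0³·8) = 6.3734 N/mm = 6373.4 N/m
Wire length L = πDN_a = π·33.0·8 = 829.38 mm
m = ρ·(πd²/4)·L = 7920 × 11.341×10⁻⁶ m² × 0.82938 m = 0.074497 kg
f_n = ½√(k/m) = 0.5·√(6373.4/0.074497) = 0.5·√(85552) = 146.25 Hz

146 Hz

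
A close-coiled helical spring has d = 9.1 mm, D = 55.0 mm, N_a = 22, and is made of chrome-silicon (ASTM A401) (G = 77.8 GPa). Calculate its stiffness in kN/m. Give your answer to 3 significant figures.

18.2 kN/m

k = Gd⁴/(8D³N_a) = (77.8×10³ × 9.1⁴) / (8 × 55.0³ × 22)
  = 5.33513e+08 / 2.9282e+07 = 18.22 N/mm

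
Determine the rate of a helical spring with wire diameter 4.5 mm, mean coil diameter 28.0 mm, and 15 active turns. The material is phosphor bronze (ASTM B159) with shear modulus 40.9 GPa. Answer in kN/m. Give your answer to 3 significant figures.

6.37 kN/m

k = Gd⁴/(8D³N_a) = (40.9×10³ × 4.5⁴) / (8 × 28.0³ × 15)
  = 1.67716e+07 / 2.63424e+06 = 6.3668 N/mm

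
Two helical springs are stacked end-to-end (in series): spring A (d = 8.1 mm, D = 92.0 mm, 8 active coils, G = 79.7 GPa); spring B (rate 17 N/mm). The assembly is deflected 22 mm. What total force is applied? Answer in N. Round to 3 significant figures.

108 N

k_A = Gd⁴/(8D³N_a) = (79.7×10³)(8.1⁴)/(8·92.0³·8) = 6.8842 N/mm
Series: 1/k_eq = 1/6.8842 + 1/17 = 0.20408; k_eq = 4.9 N/mm
F = k_eq·δ = 4.9·22 = 107.8 N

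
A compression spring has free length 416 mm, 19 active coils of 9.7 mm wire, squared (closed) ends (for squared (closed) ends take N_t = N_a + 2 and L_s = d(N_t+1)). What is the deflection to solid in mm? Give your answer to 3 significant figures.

N_t = 21; L_s = 9.7·22 = 213.4 mm
δ_solid = L₀ − L_s = 416 − 213.4 = 202.6 mm

203 mm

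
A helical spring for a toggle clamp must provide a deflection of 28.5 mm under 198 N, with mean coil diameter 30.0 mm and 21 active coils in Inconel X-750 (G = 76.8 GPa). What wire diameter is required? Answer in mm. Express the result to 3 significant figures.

Required rate k = F/δ = 198/28.5 = 6.9474 N/mm
d = (8D³N_a·k / G)^(1/4) = (8·30.0³·21·6.9474 / (76.8×10³))^0.25
  = (410.33)^0.25 = 4.5007 mm

4.50 mm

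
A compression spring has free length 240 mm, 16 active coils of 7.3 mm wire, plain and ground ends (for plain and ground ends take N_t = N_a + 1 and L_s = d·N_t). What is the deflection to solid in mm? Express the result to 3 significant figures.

N_t = 17; L_s = 7.3·17 = 124.1 mm
δ_solid = L₀ − L_s = 240 − 124.1 = 115.9 mm

116 mm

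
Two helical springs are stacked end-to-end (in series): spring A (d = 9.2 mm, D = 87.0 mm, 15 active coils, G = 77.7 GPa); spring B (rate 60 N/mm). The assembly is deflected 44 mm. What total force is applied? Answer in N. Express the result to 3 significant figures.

k_A = Gd⁴/(8D³N_a) = (77.7×10³)(9.2⁴)/(8·87.0³·15) = 7.0442 N/mm
Series: 1/k_eq = 1/7.0442 + 1/60 = 0.15863; k_eq = 6.3041 N/mm
F = k_eq·δ = 6.3041·44 = 277.38 N

277 N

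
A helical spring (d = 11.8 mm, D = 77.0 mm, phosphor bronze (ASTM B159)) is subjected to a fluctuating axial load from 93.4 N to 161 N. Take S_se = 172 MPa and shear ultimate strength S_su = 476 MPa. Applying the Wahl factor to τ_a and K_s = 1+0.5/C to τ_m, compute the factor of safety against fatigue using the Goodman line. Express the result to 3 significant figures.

C = D/d = 77.0/11.8 = 6.5254; K_W = (4C−1)/(4C−4)+0.615/C = 1.2300; K_s = 1+0.5/C = 1.0766
F_a = (F_max−F_min)/2 = 33.8 N; F_m = (F_max+F_min)/2 = 127.2 N
τ_a = K_W·8F_aD/(πd³) = 1.2300 × 4.0337 = 4.9614 MPa
τ_m = K_s·8F_mD/(πd³) = 1.0766 × 15.18 = 16.343 MPa
Goodman: 1/n_f = τ_a/S_se + τ_m/S_su = 4.9614/172 + 16.343/476 = 0.02885 + 0.03433 = 0.063179
n_f = 1/0.063179 = 15.83

15.8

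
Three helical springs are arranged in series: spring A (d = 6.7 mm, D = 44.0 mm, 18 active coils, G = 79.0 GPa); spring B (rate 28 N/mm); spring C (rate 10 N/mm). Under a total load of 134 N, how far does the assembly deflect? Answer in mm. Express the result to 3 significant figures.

28.5 mm

k_A = Gd⁴/(8D³N_a) = (79.0×10³)(6.7⁴)/(8·44.0³·18) = 12.978 N/mm
Series: 1/k_eq = 1/12.978 + 1/28 + 1/10 = 0.21277; k_eq = 4.7 N/mm
δ = F/k_eq = 134/4.7 = 28.511 mm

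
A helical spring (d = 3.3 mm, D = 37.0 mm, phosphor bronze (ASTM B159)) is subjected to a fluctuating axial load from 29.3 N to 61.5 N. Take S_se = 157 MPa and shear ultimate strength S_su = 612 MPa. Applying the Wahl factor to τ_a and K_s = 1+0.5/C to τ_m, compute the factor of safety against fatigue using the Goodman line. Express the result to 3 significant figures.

1.97

C = D/d = 37.0/3.3 = 11.2121; K_W = (4C−1)/(4C−4)+0.615/C = 1.1283; K_s = 1+0.5/C = 1.0446
F_a = (F_max−F_min)/2 = 16.1 N; F_m = (F_max+F_min)/2 = 45.4 N
τ_a = K_W·8F_aD/(πd³) = 1.1283 × 42.211 = 47.626 MPa
τ_m = K_s·8F_mD/(πd³) = 1.0446 × 119.03 = 124.34 MPa
Goodman: 1/n_f = τ_a/S_se + τ_m/S_su = 47.626/157 + 124.34/612 = 0.30335 + 0.20317 = 0.50652
n_f = 1/0.50652 = 1.974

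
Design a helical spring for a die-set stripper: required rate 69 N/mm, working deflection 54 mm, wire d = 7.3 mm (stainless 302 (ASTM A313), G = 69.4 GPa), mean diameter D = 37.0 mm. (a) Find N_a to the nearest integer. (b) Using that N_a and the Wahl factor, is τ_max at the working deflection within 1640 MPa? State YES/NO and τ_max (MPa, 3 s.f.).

(a) 7 coils; (b) YES, τ_max = 1190 MPa

N_a = Gd⁴/(8D³k) = (69.4×10³)(7.3⁴)/(8·37.0³·69) = 7.049 → N_a = 7
Actual rate k = Gd⁴/(8D³·7) = 69.48 N/mm
Working load F = kδ = 69.48·54 = 3751.9 N
C = 37.0/7.3 = 5.0685; K_W = (4C−1)/(4C−4)+0.615/C = 1.3057
τ_max = K_W·8FD/(πd³) = 1.3057·908.71 = 1186.5 MPa
τ_max ≤ 1640 MPa → acceptable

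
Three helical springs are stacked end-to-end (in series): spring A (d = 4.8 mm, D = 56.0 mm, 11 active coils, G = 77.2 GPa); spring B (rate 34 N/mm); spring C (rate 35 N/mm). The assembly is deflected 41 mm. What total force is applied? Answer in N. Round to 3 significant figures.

k_A = Gd⁴/(8D³N_a) = (77.2×10³)(4.8⁴)/(8·56.0³·11) = 2.6518 N/mm
Series: 1/k_eq = 1/2.6518 + 1/34 + 1/35 = 0.43509; k_eq = 2.2984 N/mm
F = k_eq·δ = 2.2984·41 = 94.233 N

94.2 N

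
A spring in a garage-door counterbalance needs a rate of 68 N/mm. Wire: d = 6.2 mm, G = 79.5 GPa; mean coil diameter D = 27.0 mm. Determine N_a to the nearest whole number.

N_a = Gd⁴/(8D³k) = (79.5×10³ × 6.2⁴)/(8 × 27.0³ × 68)
    = 1.17472e+08 / 1.07076e+07 = 10.97 → 11 coils

11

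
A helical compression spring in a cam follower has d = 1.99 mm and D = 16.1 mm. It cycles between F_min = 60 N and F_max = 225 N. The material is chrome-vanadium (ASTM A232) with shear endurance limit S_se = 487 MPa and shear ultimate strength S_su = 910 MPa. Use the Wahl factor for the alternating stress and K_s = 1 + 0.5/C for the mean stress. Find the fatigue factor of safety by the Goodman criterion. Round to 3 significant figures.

0.525

C = D/d = 16.1/1.99 = 8.0905; K_W = (4C−1)/(4C−4)+0.615/C = 1.1818; K_s = 1+0.5/C = 1.0618
F_a = (F_max−F_min)/2 = 82.5 N; F_m = (F_max+F_min)/2 = 142.5 N
τ_a = K_W·8F_aD/(πd³) = 1.1818 × 429.2 = 507.23 MPa
τ_m = K_s·8F_mD/(πd³) = 1.0618 × 741.35 = 787.16 MPa
Goodman: 1/n_f = τ_a/S_se + τ_m/S_su = 507.23/487 + 787.16/910 = 1.04153 + 0.86501 = 1.9065
n_f = 1/1.9065 = 0.5245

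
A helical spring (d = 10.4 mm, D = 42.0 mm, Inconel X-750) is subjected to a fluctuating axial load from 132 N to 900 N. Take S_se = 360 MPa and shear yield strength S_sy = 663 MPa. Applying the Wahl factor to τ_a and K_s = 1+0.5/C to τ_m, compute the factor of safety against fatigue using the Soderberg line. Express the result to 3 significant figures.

4.44

C = D/d = 42.0/10.4 = 4.0385; K_W = (4C−1)/(4C−4)+0.615/C = 1.3991; K_s = 1+0.5/C = 1.1238
F_a = (F_max−F_min)/2 = 384 N; F_m = (F_max+F_min)/2 = 516 N
τ_a = K_W·8F_aD/(πd³) = 1.3991 × 36.511 = 51.083 MPa
τ_m = K_s·8F_mD/(πd³) = 1.1238 × 49.061 = 55.136 MPa
Soderberg: 1/n_f = τ_a/S_se + τ_m/S_sy = 51.083/360 + 55.136/663 = 0.14190 + 0.08316 = 0.22506
n_f = 1/0.22506 = 4.443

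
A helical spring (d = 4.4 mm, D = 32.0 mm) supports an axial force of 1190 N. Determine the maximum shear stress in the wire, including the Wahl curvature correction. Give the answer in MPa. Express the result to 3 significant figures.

1370 MPa

Spring index C = D/d = 32.0/4.4 = 7.2727
K_W = (4C−1)/(4C−4) + 0.615/C = 28.091/25.091 + 0.0846 = 1.2041
τ₀ = 8FD/(πd³) = 8·1190·32.0/(π·4.4³) = 304640/267.61 = 1138.4 MPa
τ_max = K·τ₀ = 1.2041 × 1138.4 = 1370.7 MPa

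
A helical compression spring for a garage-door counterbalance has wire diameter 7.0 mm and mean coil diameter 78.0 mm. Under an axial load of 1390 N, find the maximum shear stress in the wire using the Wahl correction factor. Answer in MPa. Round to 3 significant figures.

Spring index C = D/d = 78.0/7.0 = 11.1429
K_W = (4C−1)/(4C−4) + 0.615/C = 43.571/40.571 + 0.0552 = 1.1291
τ₀ = 8FD/(πd³) = 8·1390·78.0/(π·7.0³) = 867360/1077.6 = 804.92 MPa
τ_max = K·τ₀ = 1.1291 × 804.92 = 908.87 MPa

909 MPa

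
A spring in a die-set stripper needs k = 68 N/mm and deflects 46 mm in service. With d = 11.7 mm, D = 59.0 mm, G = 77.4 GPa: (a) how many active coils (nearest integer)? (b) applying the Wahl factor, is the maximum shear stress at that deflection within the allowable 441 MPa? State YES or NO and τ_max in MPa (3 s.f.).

(a) 13 coils; (b) YES, τ_max = 383 MPa

N_a = Gd⁴/(8D³k) = (77.4×10³)(11.7⁴)/(8·59.0³·68) = 12.98 → N_a = 13
Actual rate k = Gd⁴/(8D³·13) = 67.904 N/mm
Working load F = kδ = 67.904·46 = 3123.6 N
C = 59.0/11.7 = 5.0427; K_W = (4C−1)/(4C−4)+0.615/C = 1.3075
τ_max = K_W·8FD/(πd³) = 1.3075·293.01 = 383.11 MPa
τ_max ≤ 441 MPa → acceptable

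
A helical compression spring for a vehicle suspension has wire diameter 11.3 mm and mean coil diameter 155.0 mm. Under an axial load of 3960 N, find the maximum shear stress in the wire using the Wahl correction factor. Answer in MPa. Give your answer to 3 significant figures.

1200 MPa

Spring index C = D/d = 155.0/11.3 = 13.7168
K_W = (4C−1)/(4C−4) + 0.615/C = 53.867/50.867 + 0.0448 = 1.1038
τ₀ = 8FD/(πd³) = 8·3960·155.0/(π·11.3³) = 4.9104e+06/4533 = 1083.3 MPa
τ_max = K·τ₀ = 1.1038 × 1083.3 = 1195.7 MPa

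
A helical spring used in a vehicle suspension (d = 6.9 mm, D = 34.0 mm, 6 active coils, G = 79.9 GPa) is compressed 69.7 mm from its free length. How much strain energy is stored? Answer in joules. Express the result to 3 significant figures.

233 J

k = Gd⁴/(8D³N_a) = (79.9×10³)(6.9⁴)/(8·34.0³·6) = 95.999 N/mm
U = ½kδ² = 0.5 × 95.999 × 69.7² = 2.3319e+05 N·mm = 233.19 J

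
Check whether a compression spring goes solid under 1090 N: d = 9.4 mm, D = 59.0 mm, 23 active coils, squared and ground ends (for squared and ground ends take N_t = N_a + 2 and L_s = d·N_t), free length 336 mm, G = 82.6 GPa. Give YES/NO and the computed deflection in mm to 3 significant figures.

k = Gd⁴/(8D³N_a) = (82.6×10³)(9.4⁴)/(8·59.0³·23) = 17.065 N/mm
N_t = 25; L_s = 9.4·25 = 235 mm; δ_solid = L₀ − L_s = 336 − 235 = 101 mm
δ = F/k = 1090/17.065 = 63.872 mm
δ < δ_solid → spring does not go solid

NO, δ = 63.9 mm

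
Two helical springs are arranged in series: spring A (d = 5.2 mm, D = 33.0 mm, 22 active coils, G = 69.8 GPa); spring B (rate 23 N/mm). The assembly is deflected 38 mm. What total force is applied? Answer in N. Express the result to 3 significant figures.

k_A = Gd⁴/(8D³N_a) = (69.8×10³)(5.2⁴)/(8·33.0³·22) = 8.0689 N/mm
Series: 1/k_eq = 1/8.0689 + 1/23 = 0.16741; k_eq = 5.9733 N/mm
F = k_eq·δ = 5.9733·38 = 226.99 N

227 N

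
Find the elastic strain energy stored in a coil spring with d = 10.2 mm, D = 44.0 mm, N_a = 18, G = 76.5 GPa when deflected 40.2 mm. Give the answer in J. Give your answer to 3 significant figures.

54.5 J

k = Gd⁴/(8D³N_a) = (76.5×10³)(10.2⁴)/(8·44.0³·18) = 67.506 N/mm
U = ½kδ² = 0.5 × 67.506 × 40.2² = 54546 N·mm = 54.546 J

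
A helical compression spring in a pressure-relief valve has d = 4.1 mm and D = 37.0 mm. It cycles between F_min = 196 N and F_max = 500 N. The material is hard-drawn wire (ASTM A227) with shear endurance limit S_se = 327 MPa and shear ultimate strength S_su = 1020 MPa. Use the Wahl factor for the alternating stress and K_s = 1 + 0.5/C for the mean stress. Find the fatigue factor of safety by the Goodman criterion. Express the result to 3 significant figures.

C = D/d = 37.0/4.1 = 9.0244; K_W = (4C−1)/(4C−4)+0.615/C = 1.1616; K_s = 1+0.5/C = 1.0554
F_a = (F_max−F_min)/2 = 152 N; F_m = (F_max+F_min)/2 = 348 N
τ_a = K_W·8F_aD/(πd³) = 1.1616 × 207.79 = 241.38 MPa
τ_m = K_s·8F_mD/(πd³) = 1.0554 × 475.74 = 502.1 MPa
Goodman: 1/n_f = τ_a/S_se + τ_m/S_su = 241.38/327 + 502.1/1020 = 0.73816 + 0.49225 = 1.2304
n_f = 1/1.2304 = 0.8127

0.813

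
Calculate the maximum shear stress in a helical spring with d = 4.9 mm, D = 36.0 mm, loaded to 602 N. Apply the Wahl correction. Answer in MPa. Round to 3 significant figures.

564 MPa

Spring index C = D/d = 36.0/4.9 = 7.3469
K_W = (4C−1)/(4C−4) + 0.615/C = 28.388/25.388 + 0.0837 = 1.2019
τ₀ = 8FD/(πd³) = 8·602·36.0/(π·4.9³) = 173376/369.61 = 469.08 MPa
τ_max = K·τ₀ = 1.2019 × 469.08 = 563.78 MPa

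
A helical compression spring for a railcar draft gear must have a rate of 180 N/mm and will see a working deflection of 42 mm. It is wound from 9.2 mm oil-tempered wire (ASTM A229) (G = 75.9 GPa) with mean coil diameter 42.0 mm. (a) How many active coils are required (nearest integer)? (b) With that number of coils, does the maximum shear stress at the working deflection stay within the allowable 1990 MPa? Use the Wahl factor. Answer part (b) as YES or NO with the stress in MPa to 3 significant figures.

N_a = Gd⁴/(8D³k) = (75.9×10³)(9.2⁴)/(8·42.0³·180) = 5.097 → N_a = 5
Actual rate k = Gd⁴/(8D³·5) = 183.48 N/mm
Working load F = kδ = 183.48·42 = 7706.1 N
C = 42.0/9.2 = 4.5652; K_W = (4C−1)/(4C−4)+0.615/C = 1.3451
τ_max = K_W·8FD/(πd³) = 1.3451·1058.4 = 1423.7 MPa
τ_max ≤ 1990 MPa → acceptable

(a) 5 coils; (b) YES, τ_max = 1420 MPa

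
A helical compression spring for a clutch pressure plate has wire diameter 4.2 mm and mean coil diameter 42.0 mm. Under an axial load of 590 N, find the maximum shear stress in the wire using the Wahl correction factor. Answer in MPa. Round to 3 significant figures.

Spring index C = D/d = 42.0/4.2 = 10.0000
K_W = (4C−1)/(4C−4) + 0.615/C = 39.000/36.000 + 0.0615 = 1.1448
τ₀ = 8FD/(πd³) = 8·590·42.0/(π·4.2³) = 198240/232.75 = 851.71 MPa
τ_max = K·τ₀ = 1.1448 × 851.71 = 975.07 MPa

975 MPa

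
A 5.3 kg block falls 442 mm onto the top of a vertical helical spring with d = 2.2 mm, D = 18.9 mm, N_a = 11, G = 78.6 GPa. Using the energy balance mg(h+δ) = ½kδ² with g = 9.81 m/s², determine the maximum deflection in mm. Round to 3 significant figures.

k = Gd⁴/(8D³N_a) = (78.6×10³)(2.2⁴)/(8·18.9³·11) = 3.0992 N/mm
W = mg = 5.3 × 9.81 = 51.993 N
½kδ² − Wδ − Wh = 0 → δ = (W + √(W² + 2kWh))/k
δ = (51.993 + √(2703.3 + 142443))/3.0992 = (51.993 + 380.98)/3.0992 = 139.71 mm

140 mm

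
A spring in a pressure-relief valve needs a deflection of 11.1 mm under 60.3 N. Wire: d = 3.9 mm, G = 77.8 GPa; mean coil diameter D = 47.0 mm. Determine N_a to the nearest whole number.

Required rate k = F/δ = 60.3/11.1 = 5.4324 N/mm
N_a = Gd⁴/(8D³k) = (77.8×10³ × 3.9⁴)/(8 × 47.0³ × 5.4324)
    = 1.79986e+07 / 4.51209e+06 = 3.989 → 4 coils

4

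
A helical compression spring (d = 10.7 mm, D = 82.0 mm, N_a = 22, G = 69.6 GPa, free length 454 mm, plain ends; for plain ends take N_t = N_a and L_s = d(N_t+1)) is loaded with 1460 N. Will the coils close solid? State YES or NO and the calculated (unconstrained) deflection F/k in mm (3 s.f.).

k = Gd⁴/(8D³N_a) = (69.6×10³)(10.7⁴)/(8·82.0³·22) = 9.4013 N/mm
N_t = 22; L_s = 10.7·23 = 246.1 mm; δ_solid = L₀ − L_s = 454 − 246.1 = 207.9 mm
δ = F/k = 1460/9.4013 = 155.3 mm
δ < δ_solid → spring does not go solid

NO, δ = 155 mm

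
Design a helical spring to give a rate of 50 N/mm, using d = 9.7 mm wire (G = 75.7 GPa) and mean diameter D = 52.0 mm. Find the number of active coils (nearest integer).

12

N_a = Gd⁴/(8D³k) = (75.7×10³ × 9.7⁴)/(8 × 52.0³ × 50)
    = 6.70167e+08 / 5.62432e+07 = 11.92 → 12 coils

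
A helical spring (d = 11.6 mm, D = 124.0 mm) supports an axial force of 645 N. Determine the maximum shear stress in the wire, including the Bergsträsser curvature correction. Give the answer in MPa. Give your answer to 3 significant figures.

147 MPa

Spring index C = D/d = 124.0/11.6 = 10.6897
K_B = (4C+2)/(4C−3) = 44.759/39.759 = 1.1258
τ₀ = 8FD/(πd³) = 8·645·124.0/(π·11.6³) = 639840/4903.7 = 130.48 MPa
τ_max = K·τ₀ = 1.1258 × 130.48 = 146.89 MPa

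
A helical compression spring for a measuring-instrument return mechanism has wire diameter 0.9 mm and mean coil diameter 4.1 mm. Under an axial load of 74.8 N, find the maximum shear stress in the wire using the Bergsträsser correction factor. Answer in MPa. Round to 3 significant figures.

Spring index C = D/d = 4.1/0.9 = 4.5556
K_B = (4C+2)/(4C−3) = 20.222/15.222 = 1.3285
τ₀ = 8FD/(πd³) = 8·74.8·4.1/(π·0.9³) = 2453.44/2.2902 = 1071.3 MPa
τ_max = K·τ₀ = 1.3285 × 1071.3 = 1423.1 MPa

1420 MPa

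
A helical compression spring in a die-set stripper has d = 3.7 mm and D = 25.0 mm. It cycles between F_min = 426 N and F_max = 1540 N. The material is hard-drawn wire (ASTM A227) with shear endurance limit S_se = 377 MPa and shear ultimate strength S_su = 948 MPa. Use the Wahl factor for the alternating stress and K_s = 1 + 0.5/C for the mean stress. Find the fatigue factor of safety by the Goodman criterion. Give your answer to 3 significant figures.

0.273

C = D/d = 25.0/3.7 = 6.7568; K_W = (4C−1)/(4C−4)+0.615/C = 1.2213; K_s = 1+0.5/C = 1.0740
F_a = (F_max−F_min)/2 = 557 N; F_m = (F_max+F_min)/2 = 983 N
τ_a = K_W·8F_aD/(πd³) = 1.2213 × 700.05 = 854.97 MPa
τ_m = K_s·8F_mD/(πd³) = 1.0740 × 1235.5 = 1326.9 MPa
Goodman: 1/n_f = τ_a/S_se + τ_m/S_su = 854.97/377 + 1326.9/948 = 2.26784 + 1.39967 = 3.6675
n_f = 1/3.6675 = 0.2727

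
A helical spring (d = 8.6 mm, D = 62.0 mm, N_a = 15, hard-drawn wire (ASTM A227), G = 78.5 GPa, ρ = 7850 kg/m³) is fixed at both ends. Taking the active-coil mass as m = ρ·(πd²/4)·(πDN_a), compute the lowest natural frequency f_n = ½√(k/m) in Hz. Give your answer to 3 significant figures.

k = Gd⁴/(8D³N_a) = (78.5×10³)(8.6⁴)/(8·62.0³·15) = 15.014 N/mm = 15014 N/m
Wire length L = πDN_a = π·62.0·15 = 2921.7 mm
m = ρ·(πd²/4)·L = 7850 × 58.088×10⁻⁶ m² × 2.9217 m = 1.3323 kg
f_n = ½√(k/m) = 0.5·√(15014/1.3323) = 0.5·√(11270) = 53.08 Hz

53.1 Hz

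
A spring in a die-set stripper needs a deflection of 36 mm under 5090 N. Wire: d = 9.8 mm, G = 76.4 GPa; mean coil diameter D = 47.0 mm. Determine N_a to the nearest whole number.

6

Required rate k = F/δ = 5090/36 = 141.39 N/mm
N_a = Gd⁴/(8D³k) = (76.4×10³ × 9.8⁴)/(8 × 47.0³ × 141.39)
    = 7.04689e+08 / 1.17435e+08 = 6.001 → 6 coils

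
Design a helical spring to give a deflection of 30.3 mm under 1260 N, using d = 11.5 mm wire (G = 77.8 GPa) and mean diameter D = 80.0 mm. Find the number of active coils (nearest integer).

8

Required rate k = F/δ = 1260/30.3 = 41.584 N/mm
N_a = Gd⁴/(8D³k) = (77.8×10³ × 11.5⁴)/(8 × 80.0³ × 41.584)
    = 1.36073e+09 / 1.70329e+08 = 7.989 → 8 coils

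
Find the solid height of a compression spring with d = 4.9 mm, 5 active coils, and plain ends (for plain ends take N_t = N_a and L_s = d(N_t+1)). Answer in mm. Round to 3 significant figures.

29.4 mm

plain ends: N_t = N_a = 5
L_s = d·(N_t+1) = 4.9 × 6 = 29.4 mm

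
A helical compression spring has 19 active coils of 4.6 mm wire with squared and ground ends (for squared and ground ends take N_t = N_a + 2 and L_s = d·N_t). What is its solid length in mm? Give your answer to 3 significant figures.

squared and ground ends: N_t = N_a + 2 = 19 + 2 = 21
L_s = d·N_t = 4.6 × 21 = 96.6 mm

96.6 mm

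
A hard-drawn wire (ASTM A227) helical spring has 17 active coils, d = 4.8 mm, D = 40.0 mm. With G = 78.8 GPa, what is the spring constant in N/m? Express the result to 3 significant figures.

4810 N/m

k = Gd⁴/(8D³N_a) = (78.8×10³ × 4.8⁴) / (8 × 40.0³ × 17)
  = 4.18303e+07 / 8.704e+06 = 4.8059 N/mm = 4805.9 N/m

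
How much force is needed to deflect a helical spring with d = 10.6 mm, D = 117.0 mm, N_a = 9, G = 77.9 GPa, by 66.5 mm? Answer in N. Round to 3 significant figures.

k = Gd⁴/(8D³N_a) = (77.9×10³)(10.6⁴)/(8·117.0³·9) = 8.5285 N/mm
F = k·δ = 8.5285 × 66.5 = 567.14 N

567 N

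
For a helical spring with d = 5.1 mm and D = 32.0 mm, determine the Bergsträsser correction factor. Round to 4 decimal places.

C = D/d = 32.0/5.1 = 6.2745
K_B = (4C+2)/(4C−3) = 27.098/22.098 = 1.2263

1.2263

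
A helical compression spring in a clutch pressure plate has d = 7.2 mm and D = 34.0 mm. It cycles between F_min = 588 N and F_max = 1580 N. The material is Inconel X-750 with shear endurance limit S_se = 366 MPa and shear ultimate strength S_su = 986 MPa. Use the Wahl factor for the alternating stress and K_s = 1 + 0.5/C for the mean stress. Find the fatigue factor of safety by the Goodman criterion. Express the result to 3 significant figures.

1.43

C = D/d = 34.0/7.2 = 4.7222; K_W = (4C−1)/(4C−4)+0.615/C = 1.3317; K_s = 1+0.5/C = 1.1059
F_a = (F_max−F_min)/2 = 496 N; F_m = (F_max+F_min)/2 = 1084 N
τ_a = K_W·8F_aD/(πd³) = 1.3317 × 115.05 = 153.22 MPa
τ_m = K_s·8F_mD/(πd³) = 1.1059 × 251.45 = 278.07 MPa
Goodman: 1/n_f = τ_a/S_se + τ_m/S_su = 153.22/366 + 278.07/986 = 0.41864 + 0.28202 = 0.70066
n_f = 1/0.70066 = 1.427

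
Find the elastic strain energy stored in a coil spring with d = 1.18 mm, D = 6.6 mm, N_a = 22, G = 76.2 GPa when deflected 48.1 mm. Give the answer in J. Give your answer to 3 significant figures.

k = Gd⁴/(8D³N_a) = (76.2×10³)(1.18⁴)/(8·6.6³·22) = 2.9197 N/mm
U = ½kδ² = 0.5 × 2.9197 × 48.1² = 3377.5 N·mm = 3.3775 J

3.38 J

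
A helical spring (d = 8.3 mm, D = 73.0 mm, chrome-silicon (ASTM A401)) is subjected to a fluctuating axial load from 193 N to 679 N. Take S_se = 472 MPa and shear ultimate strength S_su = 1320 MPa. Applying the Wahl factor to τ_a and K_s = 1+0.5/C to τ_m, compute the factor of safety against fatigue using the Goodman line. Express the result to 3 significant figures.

3.24

C = D/d = 73.0/8.3 = 8.7952; K_W = (4C−1)/(4C−4)+0.615/C = 1.1661; K_s = 1+0.5/C = 1.0568
F_a = (F_max−F_min)/2 = 243 N; F_m = (F_max+F_min)/2 = 436 N
τ_a = K_W·8F_aD/(πd³) = 1.1661 × 79.001 = 92.127 MPa
τ_m = K_s·8F_mD/(πd³) = 1.0568 × 141.75 = 149.81 MPa
Goodman: 1/n_f = τ_a/S_se + τ_m/S_su = 92.127/472 + 149.81/1320 = 0.19518 + 0.11349 = 0.30867
n_f = 1/0.30867 = 3.24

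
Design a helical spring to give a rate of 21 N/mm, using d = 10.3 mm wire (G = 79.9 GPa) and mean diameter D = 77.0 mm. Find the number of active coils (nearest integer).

12

N_a = Gd⁴/(8D³k) = (79.9×10³ × 10.3⁴)/(8 × 77.0³ × 21)
    = 8.99282e+08 / 7.66975e+07 = 11.73 → 12 coils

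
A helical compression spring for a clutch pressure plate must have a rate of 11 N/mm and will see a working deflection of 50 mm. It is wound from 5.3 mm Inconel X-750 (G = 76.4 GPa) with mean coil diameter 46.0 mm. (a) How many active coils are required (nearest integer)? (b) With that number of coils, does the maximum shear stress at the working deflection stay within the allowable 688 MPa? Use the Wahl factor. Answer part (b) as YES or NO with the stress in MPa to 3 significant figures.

(a) 7 coils; (b) YES, τ_max = 508 MPa

N_a = Gd⁴/(8D³k) = (76.4×10³)(5.3⁴)/(8·46.0³·11) = 7.038 → N_a = 7
Actual rate k = Gd⁴/(8D³·7) = 11.059 N/mm
Working load F = kδ = 11.059·50 = 552.97 N
C = 46.0/5.3 = 8.6792; K_W = (4C−1)/(4C−4)+0.615/C = 1.1685
τ_max = K_W·8FD/(πd³) = 1.1685·435.09 = 508.41 MPa
τ_max ≤ 688 MPa → acceptable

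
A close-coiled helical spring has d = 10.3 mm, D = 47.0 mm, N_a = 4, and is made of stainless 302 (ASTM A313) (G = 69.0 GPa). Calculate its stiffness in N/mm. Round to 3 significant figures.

234 N/mm

k = Gd⁴/(8D³N_a) = (69.0×10³ × 10.3⁴) / (8 × 47.0³ × 4)
  = 7.76601e+08 / 3.32234e+06 = 233.75 N/mm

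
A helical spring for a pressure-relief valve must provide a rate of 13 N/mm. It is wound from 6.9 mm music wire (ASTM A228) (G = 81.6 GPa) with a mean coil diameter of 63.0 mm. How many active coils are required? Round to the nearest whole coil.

7

N_a = Gd⁴/(8D³k) = (81.6×10³ × 6.9⁴)/(8 × 63.0³ × 13)
    = 1.84964e+08 / 2.60049e+07 = 7.113 → 7 coils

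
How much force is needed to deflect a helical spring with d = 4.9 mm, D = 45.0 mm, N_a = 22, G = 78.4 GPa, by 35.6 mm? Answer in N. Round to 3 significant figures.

100 N

k = Gd⁴/(8D³N_a) = (78.4×10³)(4.9⁴)/(8·45.0³·22) = 2.8181 N/mm
F = k·δ = 2.8181 × 35.6 = 100.32 N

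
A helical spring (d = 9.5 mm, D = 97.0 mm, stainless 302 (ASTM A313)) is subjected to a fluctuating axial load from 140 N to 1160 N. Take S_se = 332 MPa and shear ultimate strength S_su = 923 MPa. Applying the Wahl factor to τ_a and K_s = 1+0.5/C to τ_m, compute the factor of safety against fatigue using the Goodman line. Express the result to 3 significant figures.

1.39

C = D/d = 97.0/9.5 = 10.2105; K_W = (4C−1)/(4C−4)+0.615/C = 1.1417; K_s = 1+0.5/C = 1.0490
F_a = (F_max−F_min)/2 = 510 N; F_m = (F_max+F_min)/2 = 650 N
τ_a = K_W·8F_aD/(πd³) = 1.1417 × 146.93 = 167.74 MPa
τ_m = K_s·8F_mD/(πd³) = 1.0490 × 187.26 = 196.43 MPa
Goodman: 1/n_f = τ_a/S_se + τ_m/S_su = 167.74/332 + 196.43/923 = 0.50525 + 0.21282 = 0.71808
n_f = 1/0.71808 = 1.393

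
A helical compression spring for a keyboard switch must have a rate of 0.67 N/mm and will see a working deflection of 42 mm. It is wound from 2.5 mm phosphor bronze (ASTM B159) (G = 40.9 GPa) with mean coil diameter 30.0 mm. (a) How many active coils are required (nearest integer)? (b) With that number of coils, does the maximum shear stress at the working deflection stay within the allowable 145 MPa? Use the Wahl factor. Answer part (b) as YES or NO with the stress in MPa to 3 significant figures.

N_a = Gd⁴/(8D³k) = (40.9×10³)(2.5⁴)/(8·30.0³·0.67) = 11.04 → N_a = 11
Actual rate k = Gd⁴/(8D³·11) = 0.67241 N/mm
Working load F = kδ = 0.67241·42 = 28.241 N
C = 30.0/2.5 = 12.0000; K_W = (4C−1)/(4C−4)+0.615/C = 1.1194
τ_max = K_W·8FD/(πd³) = 1.1194·138.08 = 154.57 MPa
τ_max > 145 MPa → exceeds allowable

(a) 11 coils; (b) NO, τ_max = 155 MPa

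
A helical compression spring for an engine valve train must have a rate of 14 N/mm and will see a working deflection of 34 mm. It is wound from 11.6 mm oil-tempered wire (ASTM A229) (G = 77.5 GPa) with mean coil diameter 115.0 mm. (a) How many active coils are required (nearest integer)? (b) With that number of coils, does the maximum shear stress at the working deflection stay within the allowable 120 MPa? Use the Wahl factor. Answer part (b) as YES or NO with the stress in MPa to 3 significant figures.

(a) 8 coils; (b) YES, τ_max = 105 MPa

N_a = Gd⁴/(8D³k) = (77.5×10³)(11.6⁴)/(8·115.0³·14) = 8.238 → N_a = 8
Actual rate k = Gd⁴/(8D³·8) = 14.417 N/mm
Working load F = kδ = 14.417·34 = 490.16 N
C = 115.0/11.6 = 9.9138; K_W = (4C−1)/(4C−4)+0.615/C = 1.1462
τ_max = K_W·8FD/(πd³) = 1.1462·91.961 = 105.4 MPa
τ_max ≤ 120 MPa → acceptable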